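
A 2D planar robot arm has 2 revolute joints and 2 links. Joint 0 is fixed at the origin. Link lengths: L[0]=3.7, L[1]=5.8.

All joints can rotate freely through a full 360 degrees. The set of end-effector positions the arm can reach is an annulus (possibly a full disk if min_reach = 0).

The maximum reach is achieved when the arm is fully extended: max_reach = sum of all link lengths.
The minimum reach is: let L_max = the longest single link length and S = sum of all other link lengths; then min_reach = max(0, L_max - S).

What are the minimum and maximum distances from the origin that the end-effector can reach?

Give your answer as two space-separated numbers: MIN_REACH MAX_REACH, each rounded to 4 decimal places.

Answer: 2.1000 9.5000

Derivation:
Link lengths: [3.7, 5.8]
max_reach = 3.7 + 5.8 = 9.5
L_max = max([3.7, 5.8]) = 5.8
S (sum of others) = 9.5 - 5.8 = 3.7
min_reach = max(0, 5.8 - 3.7) = max(0, 2.1) = 2.1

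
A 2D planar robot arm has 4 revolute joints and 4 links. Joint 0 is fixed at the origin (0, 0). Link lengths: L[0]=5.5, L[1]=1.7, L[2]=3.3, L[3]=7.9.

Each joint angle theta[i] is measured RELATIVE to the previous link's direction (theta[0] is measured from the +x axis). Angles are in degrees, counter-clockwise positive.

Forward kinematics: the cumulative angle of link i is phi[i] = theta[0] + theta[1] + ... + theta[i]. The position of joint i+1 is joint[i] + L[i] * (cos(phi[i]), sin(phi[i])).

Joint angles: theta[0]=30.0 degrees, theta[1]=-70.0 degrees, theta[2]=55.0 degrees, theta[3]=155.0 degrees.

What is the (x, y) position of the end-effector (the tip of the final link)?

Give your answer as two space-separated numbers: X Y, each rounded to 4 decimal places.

joint[0] = (0.0000, 0.0000)  (base)
link 0: phi[0] = 30 = 30 deg
  cos(30 deg) = 0.8660, sin(30 deg) = 0.5000
  joint[1] = (0.0000, 0.0000) + 5.5 * (0.8660, 0.5000) = (0.0000 + 4.7631, 0.0000 + 2.7500) = (4.7631, 2.7500)
link 1: phi[1] = 30 + -70 = -40 deg
  cos(-40 deg) = 0.7660, sin(-40 deg) = -0.6428
  joint[2] = (4.7631, 2.7500) + 1.7 * (0.7660, -0.6428) = (4.7631 + 1.3023, 2.7500 + -1.0927) = (6.0654, 1.6573)
link 2: phi[2] = 30 + -70 + 55 = 15 deg
  cos(15 deg) = 0.9659, sin(15 deg) = 0.2588
  joint[3] = (6.0654, 1.6573) + 3.3 * (0.9659, 0.2588) = (6.0654 + 3.1876, 1.6573 + 0.8541) = (9.2530, 2.5114)
link 3: phi[3] = 30 + -70 + 55 + 155 = 170 deg
  cos(170 deg) = -0.9848, sin(170 deg) = 0.1736
  joint[4] = (9.2530, 2.5114) + 7.9 * (-0.9848, 0.1736) = (9.2530 + -7.7800, 2.5114 + 1.3718) = (1.4730, 3.8832)
End effector: (1.4730, 3.8832)

Answer: 1.4730 3.8832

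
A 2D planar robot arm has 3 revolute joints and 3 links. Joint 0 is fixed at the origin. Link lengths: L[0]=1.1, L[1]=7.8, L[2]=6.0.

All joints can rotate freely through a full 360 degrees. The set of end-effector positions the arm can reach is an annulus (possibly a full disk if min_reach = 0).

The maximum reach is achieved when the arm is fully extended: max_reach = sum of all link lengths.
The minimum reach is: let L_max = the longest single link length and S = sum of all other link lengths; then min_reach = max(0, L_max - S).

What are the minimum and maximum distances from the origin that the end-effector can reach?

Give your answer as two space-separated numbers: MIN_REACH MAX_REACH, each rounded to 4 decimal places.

Link lengths: [1.1, 7.8, 6.0]
max_reach = 1.1 + 7.8 + 6 = 14.9
L_max = max([1.1, 7.8, 6.0]) = 7.8
S (sum of others) = 14.9 - 7.8 = 7.1
min_reach = max(0, 7.8 - 7.1) = max(0, 0.7) = 0.7

Answer: 0.7000 14.9000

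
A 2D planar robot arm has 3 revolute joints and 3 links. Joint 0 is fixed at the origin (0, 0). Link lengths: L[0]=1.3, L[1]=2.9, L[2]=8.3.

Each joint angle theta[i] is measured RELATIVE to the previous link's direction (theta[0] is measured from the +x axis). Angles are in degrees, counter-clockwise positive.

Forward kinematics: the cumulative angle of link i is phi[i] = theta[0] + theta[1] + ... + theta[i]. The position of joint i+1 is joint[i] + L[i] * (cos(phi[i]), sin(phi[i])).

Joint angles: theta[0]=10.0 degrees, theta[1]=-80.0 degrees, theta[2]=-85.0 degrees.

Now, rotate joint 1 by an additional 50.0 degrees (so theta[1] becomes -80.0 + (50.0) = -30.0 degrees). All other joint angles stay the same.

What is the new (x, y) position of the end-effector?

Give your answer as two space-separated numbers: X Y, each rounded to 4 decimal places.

Answer: 1.8572 -8.7833

Derivation:
joint[0] = (0.0000, 0.0000)  (base)
link 0: phi[0] = 10 = 10 deg
  cos(10 deg) = 0.9848, sin(10 deg) = 0.1736
  joint[1] = (0.0000, 0.0000) + 1.3 * (0.9848, 0.1736) = (0.0000 + 1.2803, 0.0000 + 0.2257) = (1.2803, 0.2257)
link 1: phi[1] = 10 + -30 = -20 deg
  cos(-20 deg) = 0.9397, sin(-20 deg) = -0.3420
  joint[2] = (1.2803, 0.2257) + 2.9 * (0.9397, -0.3420) = (1.2803 + 2.7251, 0.2257 + -0.9919) = (4.0054, -0.7661)
link 2: phi[2] = 10 + -30 + -85 = -105 deg
  cos(-105 deg) = -0.2588, sin(-105 deg) = -0.9659
  joint[3] = (4.0054, -0.7661) + 8.3 * (-0.2588, -0.9659) = (4.0054 + -2.1482, -0.7661 + -8.0172) = (1.8572, -8.7833)
End effector: (1.8572, -8.7833)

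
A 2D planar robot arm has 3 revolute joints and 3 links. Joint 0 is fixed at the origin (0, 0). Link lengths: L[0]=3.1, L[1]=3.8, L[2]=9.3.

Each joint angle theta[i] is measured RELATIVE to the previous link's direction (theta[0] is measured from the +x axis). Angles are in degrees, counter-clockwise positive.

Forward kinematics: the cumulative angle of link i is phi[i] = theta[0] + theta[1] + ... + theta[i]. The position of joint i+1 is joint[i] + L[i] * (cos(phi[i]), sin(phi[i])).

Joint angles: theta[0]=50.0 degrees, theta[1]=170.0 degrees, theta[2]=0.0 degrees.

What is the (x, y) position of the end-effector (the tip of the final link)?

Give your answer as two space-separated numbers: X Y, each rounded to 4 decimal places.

Answer: -8.0425 -6.0458

Derivation:
joint[0] = (0.0000, 0.0000)  (base)
link 0: phi[0] = 50 = 50 deg
  cos(50 deg) = 0.6428, sin(50 deg) = 0.7660
  joint[1] = (0.0000, 0.0000) + 3.1 * (0.6428, 0.7660) = (0.0000 + 1.9926, 0.0000 + 2.3747) = (1.9926, 2.3747)
link 1: phi[1] = 50 + 170 = 220 deg
  cos(220 deg) = -0.7660, sin(220 deg) = -0.6428
  joint[2] = (1.9926, 2.3747) + 3.8 * (-0.7660, -0.6428) = (1.9926 + -2.9110, 2.3747 + -2.4426) = (-0.9183, -0.0679)
link 2: phi[2] = 50 + 170 + 0 = 220 deg
  cos(220 deg) = -0.7660, sin(220 deg) = -0.6428
  joint[3] = (-0.9183, -0.0679) + 9.3 * (-0.7660, -0.6428) = (-0.9183 + -7.1242, -0.0679 + -5.9779) = (-8.0425, -6.0458)
End effector: (-8.0425, -6.0458)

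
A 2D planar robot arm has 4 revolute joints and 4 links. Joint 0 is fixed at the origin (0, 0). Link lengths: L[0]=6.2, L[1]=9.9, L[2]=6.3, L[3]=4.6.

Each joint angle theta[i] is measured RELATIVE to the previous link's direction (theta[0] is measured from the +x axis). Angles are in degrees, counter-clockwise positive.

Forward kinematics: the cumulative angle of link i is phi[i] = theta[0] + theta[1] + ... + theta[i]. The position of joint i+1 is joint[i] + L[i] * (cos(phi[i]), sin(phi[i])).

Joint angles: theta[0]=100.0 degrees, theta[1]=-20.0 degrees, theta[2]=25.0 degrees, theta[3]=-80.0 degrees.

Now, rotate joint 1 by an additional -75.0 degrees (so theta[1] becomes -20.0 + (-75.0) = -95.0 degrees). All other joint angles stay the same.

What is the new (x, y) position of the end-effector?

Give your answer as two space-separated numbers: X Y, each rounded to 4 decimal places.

joint[0] = (0.0000, 0.0000)  (base)
link 0: phi[0] = 100 = 100 deg
  cos(100 deg) = -0.1736, sin(100 deg) = 0.9848
  joint[1] = (0.0000, 0.0000) + 6.2 * (-0.1736, 0.9848) = (0.0000 + -1.0766, 0.0000 + 6.1058) = (-1.0766, 6.1058)
link 1: phi[1] = 100 + -95 = 5 deg
  cos(5 deg) = 0.9962, sin(5 deg) = 0.0872
  joint[2] = (-1.0766, 6.1058) + 9.9 * (0.9962, 0.0872) = (-1.0766 + 9.8623, 6.1058 + 0.8628) = (8.7857, 6.9686)
link 2: phi[2] = 100 + -95 + 25 = 30 deg
  cos(30 deg) = 0.8660, sin(30 deg) = 0.5000
  joint[3] = (8.7857, 6.9686) + 6.3 * (0.8660, 0.5000) = (8.7857 + 5.4560, 6.9686 + 3.1500) = (14.2417, 10.1186)
link 3: phi[3] = 100 + -95 + 25 + -80 = -50 deg
  cos(-50 deg) = 0.6428, sin(-50 deg) = -0.7660
  joint[4] = (14.2417, 10.1186) + 4.6 * (0.6428, -0.7660) = (14.2417 + 2.9568, 10.1186 + -3.5238) = (17.1985, 6.5948)
End effector: (17.1985, 6.5948)

Answer: 17.1985 6.5948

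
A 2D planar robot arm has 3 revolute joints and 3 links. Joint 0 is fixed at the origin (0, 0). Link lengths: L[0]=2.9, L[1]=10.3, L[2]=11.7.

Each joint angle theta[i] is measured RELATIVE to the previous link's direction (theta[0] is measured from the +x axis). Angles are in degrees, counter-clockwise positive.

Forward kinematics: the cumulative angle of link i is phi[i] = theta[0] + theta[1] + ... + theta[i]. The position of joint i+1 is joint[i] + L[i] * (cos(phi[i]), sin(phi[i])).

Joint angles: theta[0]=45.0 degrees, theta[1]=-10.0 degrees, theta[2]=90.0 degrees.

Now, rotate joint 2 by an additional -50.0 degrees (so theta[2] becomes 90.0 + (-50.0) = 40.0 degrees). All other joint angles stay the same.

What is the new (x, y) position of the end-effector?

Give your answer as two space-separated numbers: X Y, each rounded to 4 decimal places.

Answer: 13.5161 19.2598

Derivation:
joint[0] = (0.0000, 0.0000)  (base)
link 0: phi[0] = 45 = 45 deg
  cos(45 deg) = 0.7071, sin(45 deg) = 0.7071
  joint[1] = (0.0000, 0.0000) + 2.9 * (0.7071, 0.7071) = (0.0000 + 2.0506, 0.0000 + 2.0506) = (2.0506, 2.0506)
link 1: phi[1] = 45 + -10 = 35 deg
  cos(35 deg) = 0.8192, sin(35 deg) = 0.5736
  joint[2] = (2.0506, 2.0506) + 10.3 * (0.8192, 0.5736) = (2.0506 + 8.4373, 2.0506 + 5.9078) = (10.4879, 7.9584)
link 2: phi[2] = 45 + -10 + 40 = 75 deg
  cos(75 deg) = 0.2588, sin(75 deg) = 0.9659
  joint[3] = (10.4879, 7.9584) + 11.7 * (0.2588, 0.9659) = (10.4879 + 3.0282, 7.9584 + 11.3013) = (13.5161, 19.2598)
End effector: (13.5161, 19.2598)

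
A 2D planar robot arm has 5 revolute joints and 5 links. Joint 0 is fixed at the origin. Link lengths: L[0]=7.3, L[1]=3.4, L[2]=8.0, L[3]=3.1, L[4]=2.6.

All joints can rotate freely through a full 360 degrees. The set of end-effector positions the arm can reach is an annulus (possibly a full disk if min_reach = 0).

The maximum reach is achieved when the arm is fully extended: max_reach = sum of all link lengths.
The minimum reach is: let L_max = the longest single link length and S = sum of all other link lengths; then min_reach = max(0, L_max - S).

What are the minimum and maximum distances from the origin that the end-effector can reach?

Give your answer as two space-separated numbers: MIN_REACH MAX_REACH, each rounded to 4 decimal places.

Answer: 0.0000 24.4000

Derivation:
Link lengths: [7.3, 3.4, 8.0, 3.1, 2.6]
max_reach = 7.3 + 3.4 + 8 + 3.1 + 2.6 = 24.4
L_max = max([7.3, 3.4, 8.0, 3.1, 2.6]) = 8
S (sum of others) = 24.4 - 8 = 16.4
min_reach = max(0, 8 - 16.4) = max(0, -8.4) = 0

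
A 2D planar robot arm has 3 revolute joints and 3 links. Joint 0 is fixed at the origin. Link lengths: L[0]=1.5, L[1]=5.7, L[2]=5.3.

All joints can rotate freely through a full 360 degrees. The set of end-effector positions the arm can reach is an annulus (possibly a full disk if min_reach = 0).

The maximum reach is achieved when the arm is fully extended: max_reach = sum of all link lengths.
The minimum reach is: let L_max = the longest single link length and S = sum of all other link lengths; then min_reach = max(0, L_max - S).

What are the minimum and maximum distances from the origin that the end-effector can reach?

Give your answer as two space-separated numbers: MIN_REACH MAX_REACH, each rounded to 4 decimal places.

Answer: 0.0000 12.5000

Derivation:
Link lengths: [1.5, 5.7, 5.3]
max_reach = 1.5 + 5.7 + 5.3 = 12.5
L_max = max([1.5, 5.7, 5.3]) = 5.7
S (sum of others) = 12.5 - 5.7 = 6.8
min_reach = max(0, 5.7 - 6.8) = max(0, -1.1) = 0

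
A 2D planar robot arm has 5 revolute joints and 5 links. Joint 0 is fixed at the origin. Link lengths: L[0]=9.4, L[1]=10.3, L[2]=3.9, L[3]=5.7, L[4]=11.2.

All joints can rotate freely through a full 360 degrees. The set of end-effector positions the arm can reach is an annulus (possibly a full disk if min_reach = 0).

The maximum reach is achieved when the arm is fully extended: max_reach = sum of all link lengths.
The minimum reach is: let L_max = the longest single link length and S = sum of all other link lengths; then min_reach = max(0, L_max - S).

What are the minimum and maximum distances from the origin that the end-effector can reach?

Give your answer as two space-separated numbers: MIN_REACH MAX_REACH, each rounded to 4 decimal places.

Link lengths: [9.4, 10.3, 3.9, 5.7, 11.2]
max_reach = 9.4 + 10.3 + 3.9 + 5.7 + 11.2 = 40.5
L_max = max([9.4, 10.3, 3.9, 5.7, 11.2]) = 11.2
S (sum of others) = 40.5 - 11.2 = 29.3
min_reach = max(0, 11.2 - 29.3) = max(0, -18.1) = 0

Answer: 0.0000 40.5000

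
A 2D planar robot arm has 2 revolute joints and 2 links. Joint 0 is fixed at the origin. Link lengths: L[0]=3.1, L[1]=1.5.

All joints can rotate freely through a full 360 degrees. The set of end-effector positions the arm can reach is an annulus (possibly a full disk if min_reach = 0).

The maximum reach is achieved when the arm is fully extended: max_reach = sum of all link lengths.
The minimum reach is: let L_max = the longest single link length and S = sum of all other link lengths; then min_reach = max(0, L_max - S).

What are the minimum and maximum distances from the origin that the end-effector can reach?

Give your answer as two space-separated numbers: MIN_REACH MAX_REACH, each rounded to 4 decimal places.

Link lengths: [3.1, 1.5]
max_reach = 3.1 + 1.5 = 4.6
L_max = max([3.1, 1.5]) = 3.1
S (sum of others) = 4.6 - 3.1 = 1.5
min_reach = max(0, 3.1 - 1.5) = max(0, 1.6) = 1.6

Answer: 1.6000 4.6000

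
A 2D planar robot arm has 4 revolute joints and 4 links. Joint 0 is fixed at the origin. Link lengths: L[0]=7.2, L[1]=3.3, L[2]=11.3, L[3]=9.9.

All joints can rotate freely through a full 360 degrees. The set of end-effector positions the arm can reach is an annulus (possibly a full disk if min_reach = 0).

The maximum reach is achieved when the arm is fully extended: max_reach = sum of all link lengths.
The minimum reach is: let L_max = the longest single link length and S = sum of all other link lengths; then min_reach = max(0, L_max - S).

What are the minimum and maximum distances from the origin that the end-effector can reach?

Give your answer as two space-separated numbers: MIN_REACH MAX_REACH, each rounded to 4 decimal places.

Answer: 0.0000 31.7000

Derivation:
Link lengths: [7.2, 3.3, 11.3, 9.9]
max_reach = 7.2 + 3.3 + 11.3 + 9.9 = 31.7
L_max = max([7.2, 3.3, 11.3, 9.9]) = 11.3
S (sum of others) = 31.7 - 11.3 = 20.4
min_reach = max(0, 11.3 - 20.4) = max(0, -9.1) = 0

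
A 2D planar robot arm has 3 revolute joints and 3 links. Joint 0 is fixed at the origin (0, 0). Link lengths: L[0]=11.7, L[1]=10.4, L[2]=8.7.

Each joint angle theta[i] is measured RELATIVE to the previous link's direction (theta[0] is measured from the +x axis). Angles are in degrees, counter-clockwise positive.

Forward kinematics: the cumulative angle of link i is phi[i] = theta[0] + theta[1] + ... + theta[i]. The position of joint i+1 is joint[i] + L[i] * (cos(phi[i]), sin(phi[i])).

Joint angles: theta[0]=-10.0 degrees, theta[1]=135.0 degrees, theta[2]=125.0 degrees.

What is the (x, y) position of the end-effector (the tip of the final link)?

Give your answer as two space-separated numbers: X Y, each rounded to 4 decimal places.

Answer: 2.5815 -1.6878

Derivation:
joint[0] = (0.0000, 0.0000)  (base)
link 0: phi[0] = -10 = -10 deg
  cos(-10 deg) = 0.9848, sin(-10 deg) = -0.1736
  joint[1] = (0.0000, 0.0000) + 11.7 * (0.9848, -0.1736) = (0.0000 + 11.5223, 0.0000 + -2.0317) = (11.5223, -2.0317)
link 1: phi[1] = -10 + 135 = 125 deg
  cos(125 deg) = -0.5736, sin(125 deg) = 0.8192
  joint[2] = (11.5223, -2.0317) + 10.4 * (-0.5736, 0.8192) = (11.5223 + -5.9652, -2.0317 + 8.5192) = (5.5571, 6.4875)
link 2: phi[2] = -10 + 135 + 125 = 250 deg
  cos(250 deg) = -0.3420, sin(250 deg) = -0.9397
  joint[3] = (5.5571, 6.4875) + 8.7 * (-0.3420, -0.9397) = (5.5571 + -2.9756, 6.4875 + -8.1753) = (2.5815, -1.6878)
End effector: (2.5815, -1.6878)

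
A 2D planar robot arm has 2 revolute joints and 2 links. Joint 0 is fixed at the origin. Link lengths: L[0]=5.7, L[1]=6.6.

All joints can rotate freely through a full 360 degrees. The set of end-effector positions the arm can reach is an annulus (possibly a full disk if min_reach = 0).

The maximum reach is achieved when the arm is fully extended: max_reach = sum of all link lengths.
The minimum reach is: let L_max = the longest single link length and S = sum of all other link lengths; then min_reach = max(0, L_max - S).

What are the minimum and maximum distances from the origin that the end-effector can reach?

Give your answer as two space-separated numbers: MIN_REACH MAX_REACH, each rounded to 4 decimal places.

Answer: 0.9000 12.3000

Derivation:
Link lengths: [5.7, 6.6]
max_reach = 5.7 + 6.6 = 12.3
L_max = max([5.7, 6.6]) = 6.6
S (sum of others) = 12.3 - 6.6 = 5.7
min_reach = max(0, 6.6 - 5.7) = max(0, 0.9) = 0.9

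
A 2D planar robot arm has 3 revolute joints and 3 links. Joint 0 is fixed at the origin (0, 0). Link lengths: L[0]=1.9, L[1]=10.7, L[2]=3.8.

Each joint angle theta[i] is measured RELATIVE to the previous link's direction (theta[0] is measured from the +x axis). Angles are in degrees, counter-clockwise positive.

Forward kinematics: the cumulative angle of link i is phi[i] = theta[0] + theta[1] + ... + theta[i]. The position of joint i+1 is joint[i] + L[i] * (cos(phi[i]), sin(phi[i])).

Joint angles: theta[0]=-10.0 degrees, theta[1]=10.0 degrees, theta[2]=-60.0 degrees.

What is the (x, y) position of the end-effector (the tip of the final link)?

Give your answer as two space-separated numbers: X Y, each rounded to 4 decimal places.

Answer: 14.4711 -3.6208

Derivation:
joint[0] = (0.0000, 0.0000)  (base)
link 0: phi[0] = -10 = -10 deg
  cos(-10 deg) = 0.9848, sin(-10 deg) = -0.1736
  joint[1] = (0.0000, 0.0000) + 1.9 * (0.9848, -0.1736) = (0.0000 + 1.8711, 0.0000 + -0.3299) = (1.8711, -0.3299)
link 1: phi[1] = -10 + 10 = 0 deg
  cos(0 deg) = 1.0000, sin(0 deg) = 0.0000
  joint[2] = (1.8711, -0.3299) + 10.7 * (1.0000, 0.0000) = (1.8711 + 10.7000, -0.3299 + 0.0000) = (12.5711, -0.3299)
link 2: phi[2] = -10 + 10 + -60 = -60 deg
  cos(-60 deg) = 0.5000, sin(-60 deg) = -0.8660
  joint[3] = (12.5711, -0.3299) + 3.8 * (0.5000, -0.8660) = (12.5711 + 1.9000, -0.3299 + -3.2909) = (14.4711, -3.6208)
End effector: (14.4711, -3.6208)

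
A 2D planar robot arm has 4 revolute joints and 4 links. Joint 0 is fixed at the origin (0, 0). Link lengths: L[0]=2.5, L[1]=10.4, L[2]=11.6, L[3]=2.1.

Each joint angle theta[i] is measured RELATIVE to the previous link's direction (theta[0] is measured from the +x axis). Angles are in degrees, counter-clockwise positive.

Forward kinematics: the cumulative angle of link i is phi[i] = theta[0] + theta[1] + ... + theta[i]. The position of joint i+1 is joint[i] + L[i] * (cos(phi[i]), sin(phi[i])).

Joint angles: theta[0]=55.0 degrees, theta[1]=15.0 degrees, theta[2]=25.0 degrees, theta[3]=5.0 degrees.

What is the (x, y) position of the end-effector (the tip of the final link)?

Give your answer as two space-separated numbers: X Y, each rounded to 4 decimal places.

Answer: 3.6153 25.4446

Derivation:
joint[0] = (0.0000, 0.0000)  (base)
link 0: phi[0] = 55 = 55 deg
  cos(55 deg) = 0.5736, sin(55 deg) = 0.8192
  joint[1] = (0.0000, 0.0000) + 2.5 * (0.5736, 0.8192) = (0.0000 + 1.4339, 0.0000 + 2.0479) = (1.4339, 2.0479)
link 1: phi[1] = 55 + 15 = 70 deg
  cos(70 deg) = 0.3420, sin(70 deg) = 0.9397
  joint[2] = (1.4339, 2.0479) + 10.4 * (0.3420, 0.9397) = (1.4339 + 3.5570, 2.0479 + 9.7728) = (4.9910, 11.8207)
link 2: phi[2] = 55 + 15 + 25 = 95 deg
  cos(95 deg) = -0.0872, sin(95 deg) = 0.9962
  joint[3] = (4.9910, 11.8207) + 11.6 * (-0.0872, 0.9962) = (4.9910 + -1.0110, 11.8207 + 11.5559) = (3.9799, 23.3765)
link 3: phi[3] = 55 + 15 + 25 + 5 = 100 deg
  cos(100 deg) = -0.1736, sin(100 deg) = 0.9848
  joint[4] = (3.9799, 23.3765) + 2.1 * (-0.1736, 0.9848) = (3.9799 + -0.3647, 23.3765 + 2.0681) = (3.6153, 25.4446)
End effector: (3.6153, 25.4446)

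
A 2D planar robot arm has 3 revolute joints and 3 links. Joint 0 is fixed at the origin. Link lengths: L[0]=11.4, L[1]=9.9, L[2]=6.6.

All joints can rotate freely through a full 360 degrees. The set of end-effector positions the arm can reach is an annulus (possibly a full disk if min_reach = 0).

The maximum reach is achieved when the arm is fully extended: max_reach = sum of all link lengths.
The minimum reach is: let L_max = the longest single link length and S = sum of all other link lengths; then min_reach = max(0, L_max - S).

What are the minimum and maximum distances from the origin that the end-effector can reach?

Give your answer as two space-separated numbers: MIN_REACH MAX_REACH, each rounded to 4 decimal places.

Link lengths: [11.4, 9.9, 6.6]
max_reach = 11.4 + 9.9 + 6.6 = 27.9
L_max = max([11.4, 9.9, 6.6]) = 11.4
S (sum of others) = 27.9 - 11.4 = 16.5
min_reach = max(0, 11.4 - 16.5) = max(0, -5.1) = 0

Answer: 0.0000 27.9000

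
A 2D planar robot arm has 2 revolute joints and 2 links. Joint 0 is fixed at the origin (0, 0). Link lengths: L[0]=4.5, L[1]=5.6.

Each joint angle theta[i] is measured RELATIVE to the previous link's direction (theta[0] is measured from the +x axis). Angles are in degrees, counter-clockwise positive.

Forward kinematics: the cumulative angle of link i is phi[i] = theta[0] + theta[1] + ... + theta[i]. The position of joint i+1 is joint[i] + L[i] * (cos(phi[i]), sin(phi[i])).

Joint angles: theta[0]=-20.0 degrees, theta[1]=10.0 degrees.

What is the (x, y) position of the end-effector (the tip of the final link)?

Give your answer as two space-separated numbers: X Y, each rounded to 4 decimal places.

Answer: 9.7435 -2.5115

Derivation:
joint[0] = (0.0000, 0.0000)  (base)
link 0: phi[0] = -20 = -20 deg
  cos(-20 deg) = 0.9397, sin(-20 deg) = -0.3420
  joint[1] = (0.0000, 0.0000) + 4.5 * (0.9397, -0.3420) = (0.0000 + 4.2286, 0.0000 + -1.5391) = (4.2286, -1.5391)
link 1: phi[1] = -20 + 10 = -10 deg
  cos(-10 deg) = 0.9848, sin(-10 deg) = -0.1736
  joint[2] = (4.2286, -1.5391) + 5.6 * (0.9848, -0.1736) = (4.2286 + 5.5149, -1.5391 + -0.9724) = (9.7435, -2.5115)
End effector: (9.7435, -2.5115)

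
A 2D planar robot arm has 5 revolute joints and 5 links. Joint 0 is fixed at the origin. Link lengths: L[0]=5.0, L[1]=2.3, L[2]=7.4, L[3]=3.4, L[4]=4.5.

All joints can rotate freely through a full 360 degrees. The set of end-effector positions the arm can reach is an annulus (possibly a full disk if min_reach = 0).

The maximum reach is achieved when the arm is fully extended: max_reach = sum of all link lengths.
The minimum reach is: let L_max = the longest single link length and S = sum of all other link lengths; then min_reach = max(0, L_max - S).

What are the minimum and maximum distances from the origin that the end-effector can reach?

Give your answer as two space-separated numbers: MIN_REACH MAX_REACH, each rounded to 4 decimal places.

Link lengths: [5.0, 2.3, 7.4, 3.4, 4.5]
max_reach = 5 + 2.3 + 7.4 + 3.4 + 4.5 = 22.6
L_max = max([5.0, 2.3, 7.4, 3.4, 4.5]) = 7.4
S (sum of others) = 22.6 - 7.4 = 15.2
min_reach = max(0, 7.4 - 15.2) = max(0, -7.8) = 0

Answer: 0.0000 22.6000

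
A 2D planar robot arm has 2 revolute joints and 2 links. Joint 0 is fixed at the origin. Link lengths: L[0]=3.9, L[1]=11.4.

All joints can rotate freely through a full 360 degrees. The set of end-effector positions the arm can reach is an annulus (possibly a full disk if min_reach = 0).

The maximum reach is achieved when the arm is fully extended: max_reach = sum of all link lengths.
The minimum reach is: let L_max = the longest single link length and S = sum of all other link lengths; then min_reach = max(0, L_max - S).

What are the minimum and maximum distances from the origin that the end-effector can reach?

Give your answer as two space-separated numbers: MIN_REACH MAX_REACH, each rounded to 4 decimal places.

Link lengths: [3.9, 11.4]
max_reach = 3.9 + 11.4 = 15.3
L_max = max([3.9, 11.4]) = 11.4
S (sum of others) = 15.3 - 11.4 = 3.9
min_reach = max(0, 11.4 - 3.9) = max(0, 7.5) = 7.5

Answer: 7.5000 15.3000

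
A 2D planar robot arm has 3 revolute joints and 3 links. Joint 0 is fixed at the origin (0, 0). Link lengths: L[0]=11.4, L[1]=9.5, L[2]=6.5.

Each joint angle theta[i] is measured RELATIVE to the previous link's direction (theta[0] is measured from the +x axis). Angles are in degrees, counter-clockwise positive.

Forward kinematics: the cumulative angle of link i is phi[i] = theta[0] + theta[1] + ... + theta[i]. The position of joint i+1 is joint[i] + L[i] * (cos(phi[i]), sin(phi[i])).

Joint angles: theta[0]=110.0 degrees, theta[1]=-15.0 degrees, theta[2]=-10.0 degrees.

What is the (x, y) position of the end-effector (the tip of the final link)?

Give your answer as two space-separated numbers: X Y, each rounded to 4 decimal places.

Answer: -4.1605 26.6516

Derivation:
joint[0] = (0.0000, 0.0000)  (base)
link 0: phi[0] = 110 = 110 deg
  cos(110 deg) = -0.3420, sin(110 deg) = 0.9397
  joint[1] = (0.0000, 0.0000) + 11.4 * (-0.3420, 0.9397) = (0.0000 + -3.8990, 0.0000 + 10.7125) = (-3.8990, 10.7125)
link 1: phi[1] = 110 + -15 = 95 deg
  cos(95 deg) = -0.0872, sin(95 deg) = 0.9962
  joint[2] = (-3.8990, 10.7125) + 9.5 * (-0.0872, 0.9962) = (-3.8990 + -0.8280, 10.7125 + 9.4638) = (-4.7270, 20.1763)
link 2: phi[2] = 110 + -15 + -10 = 85 deg
  cos(85 deg) = 0.0872, sin(85 deg) = 0.9962
  joint[3] = (-4.7270, 20.1763) + 6.5 * (0.0872, 0.9962) = (-4.7270 + 0.5665, 20.1763 + 6.4753) = (-4.1605, 26.6516)
End effector: (-4.1605, 26.6516)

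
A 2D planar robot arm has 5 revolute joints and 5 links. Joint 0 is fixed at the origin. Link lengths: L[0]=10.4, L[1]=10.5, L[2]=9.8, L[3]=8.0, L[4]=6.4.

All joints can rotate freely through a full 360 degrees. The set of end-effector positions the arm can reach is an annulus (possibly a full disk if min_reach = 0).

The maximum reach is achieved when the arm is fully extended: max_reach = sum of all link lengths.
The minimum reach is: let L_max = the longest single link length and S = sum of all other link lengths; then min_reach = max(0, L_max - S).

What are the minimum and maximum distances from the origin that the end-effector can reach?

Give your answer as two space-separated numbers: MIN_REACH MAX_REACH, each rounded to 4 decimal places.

Answer: 0.0000 45.1000

Derivation:
Link lengths: [10.4, 10.5, 9.8, 8.0, 6.4]
max_reach = 10.4 + 10.5 + 9.8 + 8 + 6.4 = 45.1
L_max = max([10.4, 10.5, 9.8, 8.0, 6.4]) = 10.5
S (sum of others) = 45.1 - 10.5 = 34.6
min_reach = max(0, 10.5 - 34.6) = max(0, -24.1) = 0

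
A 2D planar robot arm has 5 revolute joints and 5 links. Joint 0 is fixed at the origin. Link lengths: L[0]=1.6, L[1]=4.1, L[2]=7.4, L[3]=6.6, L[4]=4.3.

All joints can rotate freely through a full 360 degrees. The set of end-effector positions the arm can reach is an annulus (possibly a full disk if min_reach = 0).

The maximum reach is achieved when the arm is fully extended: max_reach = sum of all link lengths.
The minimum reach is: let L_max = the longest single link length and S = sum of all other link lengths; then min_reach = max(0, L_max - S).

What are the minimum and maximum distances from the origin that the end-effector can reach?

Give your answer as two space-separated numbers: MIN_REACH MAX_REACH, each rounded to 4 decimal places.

Answer: 0.0000 24.0000

Derivation:
Link lengths: [1.6, 4.1, 7.4, 6.6, 4.3]
max_reach = 1.6 + 4.1 + 7.4 + 6.6 + 4.3 = 24
L_max = max([1.6, 4.1, 7.4, 6.6, 4.3]) = 7.4
S (sum of others) = 24 - 7.4 = 16.6
min_reach = max(0, 7.4 - 16.6) = max(0, -9.2) = 0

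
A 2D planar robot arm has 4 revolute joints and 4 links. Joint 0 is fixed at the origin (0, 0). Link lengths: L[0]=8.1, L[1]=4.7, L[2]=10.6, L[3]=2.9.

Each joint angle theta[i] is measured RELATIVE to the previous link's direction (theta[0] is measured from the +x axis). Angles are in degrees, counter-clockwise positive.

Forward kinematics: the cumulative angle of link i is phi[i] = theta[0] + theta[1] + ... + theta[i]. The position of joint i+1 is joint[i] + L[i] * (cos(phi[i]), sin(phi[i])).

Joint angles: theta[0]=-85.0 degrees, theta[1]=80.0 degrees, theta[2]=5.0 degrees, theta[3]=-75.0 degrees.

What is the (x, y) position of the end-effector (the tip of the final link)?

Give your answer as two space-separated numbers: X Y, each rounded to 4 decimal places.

joint[0] = (0.0000, 0.0000)  (base)
link 0: phi[0] = -85 = -85 deg
  cos(-85 deg) = 0.0872, sin(-85 deg) = -0.9962
  joint[1] = (0.0000, 0.0000) + 8.1 * (0.0872, -0.9962) = (0.0000 + 0.7060, 0.0000 + -8.0692) = (0.7060, -8.0692)
link 1: phi[1] = -85 + 80 = -5 deg
  cos(-5 deg) = 0.9962, sin(-5 deg) = -0.0872
  joint[2] = (0.7060, -8.0692) + 4.7 * (0.9962, -0.0872) = (0.7060 + 4.6821, -8.0692 + -0.4096) = (5.3881, -8.4788)
link 2: phi[2] = -85 + 80 + 5 = 0 deg
  cos(0 deg) = 1.0000, sin(0 deg) = 0.0000
  joint[3] = (5.3881, -8.4788) + 10.6 * (1.0000, 0.0000) = (5.3881 + 10.6000, -8.4788 + 0.0000) = (15.9881, -8.4788)
link 3: phi[3] = -85 + 80 + 5 + -75 = -75 deg
  cos(-75 deg) = 0.2588, sin(-75 deg) = -0.9659
  joint[4] = (15.9881, -8.4788) + 2.9 * (0.2588, -0.9659) = (15.9881 + 0.7506, -8.4788 + -2.8012) = (16.7387, -11.2800)
End effector: (16.7387, -11.2800)

Answer: 16.7387 -11.2800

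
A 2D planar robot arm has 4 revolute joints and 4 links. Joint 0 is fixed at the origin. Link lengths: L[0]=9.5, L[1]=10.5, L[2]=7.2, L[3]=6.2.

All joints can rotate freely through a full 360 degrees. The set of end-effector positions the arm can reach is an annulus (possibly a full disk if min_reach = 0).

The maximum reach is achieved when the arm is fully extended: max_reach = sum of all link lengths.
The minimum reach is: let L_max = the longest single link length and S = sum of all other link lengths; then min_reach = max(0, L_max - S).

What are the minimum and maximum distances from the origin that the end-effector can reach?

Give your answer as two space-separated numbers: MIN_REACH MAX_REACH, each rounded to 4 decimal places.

Link lengths: [9.5, 10.5, 7.2, 6.2]
max_reach = 9.5 + 10.5 + 7.2 + 6.2 = 33.4
L_max = max([9.5, 10.5, 7.2, 6.2]) = 10.5
S (sum of others) = 33.4 - 10.5 = 22.9
min_reach = max(0, 10.5 - 22.9) = max(0, -12.4) = 0

Answer: 0.0000 33.4000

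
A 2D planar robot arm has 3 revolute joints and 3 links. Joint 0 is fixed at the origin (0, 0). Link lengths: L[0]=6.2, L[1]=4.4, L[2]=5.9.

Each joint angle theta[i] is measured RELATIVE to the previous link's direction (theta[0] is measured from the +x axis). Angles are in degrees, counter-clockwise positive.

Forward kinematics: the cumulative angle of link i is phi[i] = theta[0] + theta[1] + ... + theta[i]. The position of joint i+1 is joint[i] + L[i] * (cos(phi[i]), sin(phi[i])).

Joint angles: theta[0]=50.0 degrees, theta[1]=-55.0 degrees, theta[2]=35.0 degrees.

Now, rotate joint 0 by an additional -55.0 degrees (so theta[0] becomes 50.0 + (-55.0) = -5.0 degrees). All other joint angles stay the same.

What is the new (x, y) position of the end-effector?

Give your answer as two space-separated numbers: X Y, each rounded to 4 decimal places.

Answer: 13.7236 -6.8443

Derivation:
joint[0] = (0.0000, 0.0000)  (base)
link 0: phi[0] = -5 = -5 deg
  cos(-5 deg) = 0.9962, sin(-5 deg) = -0.0872
  joint[1] = (0.0000, 0.0000) + 6.2 * (0.9962, -0.0872) = (0.0000 + 6.1764, 0.0000 + -0.5404) = (6.1764, -0.5404)
link 1: phi[1] = -5 + -55 = -60 deg
  cos(-60 deg) = 0.5000, sin(-60 deg) = -0.8660
  joint[2] = (6.1764, -0.5404) + 4.4 * (0.5000, -0.8660) = (6.1764 + 2.2000, -0.5404 + -3.8105) = (8.3764, -4.3509)
link 2: phi[2] = -5 + -55 + 35 = -25 deg
  cos(-25 deg) = 0.9063, sin(-25 deg) = -0.4226
  joint[3] = (8.3764, -4.3509) + 5.9 * (0.9063, -0.4226) = (8.3764 + 5.3472, -4.3509 + -2.4934) = (13.7236, -6.8443)
End effector: (13.7236, -6.8443)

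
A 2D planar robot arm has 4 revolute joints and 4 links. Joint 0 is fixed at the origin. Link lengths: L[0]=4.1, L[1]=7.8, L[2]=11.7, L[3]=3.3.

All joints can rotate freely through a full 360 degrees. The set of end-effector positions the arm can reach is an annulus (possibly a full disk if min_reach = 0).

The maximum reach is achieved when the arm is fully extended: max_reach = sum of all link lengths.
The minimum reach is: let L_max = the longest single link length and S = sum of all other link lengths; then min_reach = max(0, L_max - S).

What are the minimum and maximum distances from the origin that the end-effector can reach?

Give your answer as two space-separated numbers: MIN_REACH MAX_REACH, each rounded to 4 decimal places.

Link lengths: [4.1, 7.8, 11.7, 3.3]
max_reach = 4.1 + 7.8 + 11.7 + 3.3 = 26.9
L_max = max([4.1, 7.8, 11.7, 3.3]) = 11.7
S (sum of others) = 26.9 - 11.7 = 15.2
min_reach = max(0, 11.7 - 15.2) = max(0, -3.5) = 0

Answer: 0.0000 26.9000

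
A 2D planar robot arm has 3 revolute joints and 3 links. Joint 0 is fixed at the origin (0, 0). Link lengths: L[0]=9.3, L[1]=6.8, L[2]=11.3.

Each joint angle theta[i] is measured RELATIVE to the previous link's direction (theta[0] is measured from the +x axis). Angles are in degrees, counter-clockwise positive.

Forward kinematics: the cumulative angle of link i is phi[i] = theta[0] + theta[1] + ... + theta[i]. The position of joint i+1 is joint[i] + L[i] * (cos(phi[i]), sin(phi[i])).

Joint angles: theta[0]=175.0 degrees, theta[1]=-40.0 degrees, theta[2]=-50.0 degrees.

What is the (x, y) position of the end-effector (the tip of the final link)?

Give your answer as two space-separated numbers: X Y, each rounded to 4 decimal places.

Answer: -13.0881 16.8759

Derivation:
joint[0] = (0.0000, 0.0000)  (base)
link 0: phi[0] = 175 = 175 deg
  cos(175 deg) = -0.9962, sin(175 deg) = 0.0872
  joint[1] = (0.0000, 0.0000) + 9.3 * (-0.9962, 0.0872) = (0.0000 + -9.2646, 0.0000 + 0.8105) = (-9.2646, 0.8105)
link 1: phi[1] = 175 + -40 = 135 deg
  cos(135 deg) = -0.7071, sin(135 deg) = 0.7071
  joint[2] = (-9.2646, 0.8105) + 6.8 * (-0.7071, 0.7071) = (-9.2646 + -4.8083, 0.8105 + 4.8083) = (-14.0729, 5.6189)
link 2: phi[2] = 175 + -40 + -50 = 85 deg
  cos(85 deg) = 0.0872, sin(85 deg) = 0.9962
  joint[3] = (-14.0729, 5.6189) + 11.3 * (0.0872, 0.9962) = (-14.0729 + 0.9849, 5.6189 + 11.2570) = (-13.0881, 16.8759)
End effector: (-13.0881, 16.8759)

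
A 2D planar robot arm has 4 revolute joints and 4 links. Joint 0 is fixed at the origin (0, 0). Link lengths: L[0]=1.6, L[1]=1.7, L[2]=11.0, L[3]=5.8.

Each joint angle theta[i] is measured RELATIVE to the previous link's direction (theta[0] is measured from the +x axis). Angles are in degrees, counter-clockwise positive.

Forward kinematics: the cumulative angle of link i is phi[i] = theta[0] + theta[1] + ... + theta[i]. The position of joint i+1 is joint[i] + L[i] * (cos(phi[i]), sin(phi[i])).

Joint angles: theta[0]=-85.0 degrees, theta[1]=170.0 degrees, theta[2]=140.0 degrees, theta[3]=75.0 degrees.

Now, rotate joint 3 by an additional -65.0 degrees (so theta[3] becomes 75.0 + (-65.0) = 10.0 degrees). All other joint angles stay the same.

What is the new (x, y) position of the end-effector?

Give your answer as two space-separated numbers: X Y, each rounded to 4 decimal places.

joint[0] = (0.0000, 0.0000)  (base)
link 0: phi[0] = -85 = -85 deg
  cos(-85 deg) = 0.0872, sin(-85 deg) = -0.9962
  joint[1] = (0.0000, 0.0000) + 1.6 * (0.0872, -0.9962) = (0.0000 + 0.1394, 0.0000 + -1.5939) = (0.1394, -1.5939)
link 1: phi[1] = -85 + 170 = 85 deg
  cos(85 deg) = 0.0872, sin(85 deg) = 0.9962
  joint[2] = (0.1394, -1.5939) + 1.7 * (0.0872, 0.9962) = (0.1394 + 0.1482, -1.5939 + 1.6935) = (0.2876, 0.0996)
link 2: phi[2] = -85 + 170 + 140 = 225 deg
  cos(225 deg) = -0.7071, sin(225 deg) = -0.7071
  joint[3] = (0.2876, 0.0996) + 11 * (-0.7071, -0.7071) = (0.2876 + -7.7782, 0.0996 + -7.7782) = (-7.4906, -7.6786)
link 3: phi[3] = -85 + 170 + 140 + 10 = 235 deg
  cos(235 deg) = -0.5736, sin(235 deg) = -0.8192
  joint[4] = (-7.4906, -7.6786) + 5.8 * (-0.5736, -0.8192) = (-7.4906 + -3.3267, -7.6786 + -4.7511) = (-10.8173, -12.4296)
End effector: (-10.8173, -12.4296)

Answer: -10.8173 -12.4296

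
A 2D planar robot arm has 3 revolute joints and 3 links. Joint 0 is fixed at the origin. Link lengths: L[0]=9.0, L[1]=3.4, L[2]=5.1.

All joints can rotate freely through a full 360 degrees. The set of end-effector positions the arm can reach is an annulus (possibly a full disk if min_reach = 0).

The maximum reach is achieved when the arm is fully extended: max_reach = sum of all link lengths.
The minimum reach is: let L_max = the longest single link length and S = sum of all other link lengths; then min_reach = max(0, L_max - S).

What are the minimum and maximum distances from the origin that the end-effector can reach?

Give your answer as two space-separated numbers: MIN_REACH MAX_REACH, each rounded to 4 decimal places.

Answer: 0.5000 17.5000

Derivation:
Link lengths: [9.0, 3.4, 5.1]
max_reach = 9 + 3.4 + 5.1 = 17.5
L_max = max([9.0, 3.4, 5.1]) = 9
S (sum of others) = 17.5 - 9 = 8.5
min_reach = max(0, 9 - 8.5) = max(0, 0.5) = 0.5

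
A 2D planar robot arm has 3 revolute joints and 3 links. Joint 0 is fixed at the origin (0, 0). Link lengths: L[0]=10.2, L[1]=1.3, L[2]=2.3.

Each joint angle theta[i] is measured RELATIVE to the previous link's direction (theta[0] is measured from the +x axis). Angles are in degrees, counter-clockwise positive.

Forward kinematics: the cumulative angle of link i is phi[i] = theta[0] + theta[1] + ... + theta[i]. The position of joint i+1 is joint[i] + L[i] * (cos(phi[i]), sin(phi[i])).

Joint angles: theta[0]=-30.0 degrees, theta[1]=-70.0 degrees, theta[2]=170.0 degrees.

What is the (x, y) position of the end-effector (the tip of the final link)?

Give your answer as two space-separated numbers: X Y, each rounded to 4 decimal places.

joint[0] = (0.0000, 0.0000)  (base)
link 0: phi[0] = -30 = -30 deg
  cos(-30 deg) = 0.8660, sin(-30 deg) = -0.5000
  joint[1] = (0.0000, 0.0000) + 10.2 * (0.8660, -0.5000) = (0.0000 + 8.8335, 0.0000 + -5.1000) = (8.8335, -5.1000)
link 1: phi[1] = -30 + -70 = -100 deg
  cos(-100 deg) = -0.1736, sin(-100 deg) = -0.9848
  joint[2] = (8.8335, -5.1000) + 1.3 * (-0.1736, -0.9848) = (8.8335 + -0.2257, -5.1000 + -1.2803) = (8.6077, -6.3803)
link 2: phi[2] = -30 + -70 + 170 = 70 deg
  cos(70 deg) = 0.3420, sin(70 deg) = 0.9397
  joint[3] = (8.6077, -6.3803) + 2.3 * (0.3420, 0.9397) = (8.6077 + 0.7866, -6.3803 + 2.1613) = (9.3944, -4.2190)
End effector: (9.3944, -4.2190)

Answer: 9.3944 -4.2190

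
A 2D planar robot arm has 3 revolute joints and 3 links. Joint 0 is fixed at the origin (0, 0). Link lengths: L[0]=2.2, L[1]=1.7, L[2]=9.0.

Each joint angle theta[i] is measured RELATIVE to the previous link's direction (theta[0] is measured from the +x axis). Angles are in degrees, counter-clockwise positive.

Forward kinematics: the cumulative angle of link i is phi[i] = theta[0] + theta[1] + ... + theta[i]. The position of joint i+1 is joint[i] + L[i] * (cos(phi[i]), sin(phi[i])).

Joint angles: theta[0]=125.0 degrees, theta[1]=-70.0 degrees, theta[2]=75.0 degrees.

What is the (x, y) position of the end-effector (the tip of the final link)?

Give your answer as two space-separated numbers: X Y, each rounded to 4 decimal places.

Answer: -6.0719 10.0891

Derivation:
joint[0] = (0.0000, 0.0000)  (base)
link 0: phi[0] = 125 = 125 deg
  cos(125 deg) = -0.5736, sin(125 deg) = 0.8192
  joint[1] = (0.0000, 0.0000) + 2.2 * (-0.5736, 0.8192) = (0.0000 + -1.2619, 0.0000 + 1.8021) = (-1.2619, 1.8021)
link 1: phi[1] = 125 + -70 = 55 deg
  cos(55 deg) = 0.5736, sin(55 deg) = 0.8192
  joint[2] = (-1.2619, 1.8021) + 1.7 * (0.5736, 0.8192) = (-1.2619 + 0.9751, 1.8021 + 1.3926) = (-0.2868, 3.1947)
link 2: phi[2] = 125 + -70 + 75 = 130 deg
  cos(130 deg) = -0.6428, sin(130 deg) = 0.7660
  joint[3] = (-0.2868, 3.1947) + 9 * (-0.6428, 0.7660) = (-0.2868 + -5.7851, 3.1947 + 6.8944) = (-6.0719, 10.0891)
End effector: (-6.0719, 10.0891)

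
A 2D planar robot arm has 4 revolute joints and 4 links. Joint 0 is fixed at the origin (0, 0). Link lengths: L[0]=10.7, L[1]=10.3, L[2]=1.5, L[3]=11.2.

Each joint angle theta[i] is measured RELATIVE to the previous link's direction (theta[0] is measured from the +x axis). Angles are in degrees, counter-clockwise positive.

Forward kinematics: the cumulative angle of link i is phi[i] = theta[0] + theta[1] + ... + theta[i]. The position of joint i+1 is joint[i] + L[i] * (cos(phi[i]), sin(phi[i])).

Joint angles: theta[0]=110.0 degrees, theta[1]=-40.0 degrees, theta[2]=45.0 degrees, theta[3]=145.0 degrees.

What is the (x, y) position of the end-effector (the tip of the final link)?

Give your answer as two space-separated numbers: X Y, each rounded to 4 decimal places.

joint[0] = (0.0000, 0.0000)  (base)
link 0: phi[0] = 110 = 110 deg
  cos(110 deg) = -0.3420, sin(110 deg) = 0.9397
  joint[1] = (0.0000, 0.0000) + 10.7 * (-0.3420, 0.9397) = (0.0000 + -3.6596, 0.0000 + 10.0547) = (-3.6596, 10.0547)
link 1: phi[1] = 110 + -40 = 70 deg
  cos(70 deg) = 0.3420, sin(70 deg) = 0.9397
  joint[2] = (-3.6596, 10.0547) + 10.3 * (0.3420, 0.9397) = (-3.6596 + 3.5228, 10.0547 + 9.6788) = (-0.1368, 19.7335)
link 2: phi[2] = 110 + -40 + 45 = 115 deg
  cos(115 deg) = -0.4226, sin(115 deg) = 0.9063
  joint[3] = (-0.1368, 19.7335) + 1.5 * (-0.4226, 0.9063) = (-0.1368 + -0.6339, 19.7335 + 1.3595) = (-0.7707, 21.0930)
link 3: phi[3] = 110 + -40 + 45 + 145 = 260 deg
  cos(260 deg) = -0.1736, sin(260 deg) = -0.9848
  joint[4] = (-0.7707, 21.0930) + 11.2 * (-0.1736, -0.9848) = (-0.7707 + -1.9449, 21.0930 + -11.0298) = (-2.7156, 10.0632)
End effector: (-2.7156, 10.0632)

Answer: -2.7156 10.0632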